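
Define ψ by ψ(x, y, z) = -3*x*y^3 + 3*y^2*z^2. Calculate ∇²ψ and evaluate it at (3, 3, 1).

-102

∂²ψ/∂x² = 0
∂²ψ/∂y² = 6*(-3*x*y + z^2)
∂²ψ/∂z² = 6*y^2
∇²ψ = -18*x*y + 6*y^2 + 6*z^2
At (3, 3, 1): -102.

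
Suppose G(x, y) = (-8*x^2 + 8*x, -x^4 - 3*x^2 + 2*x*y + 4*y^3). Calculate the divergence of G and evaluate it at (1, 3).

102

∂G₁/∂x = -16*x + 8
∂G₂/∂y = 2*x + 12*y^2
∇·G = -14*x + 12*y^2 + 8
At (1, 3): 102.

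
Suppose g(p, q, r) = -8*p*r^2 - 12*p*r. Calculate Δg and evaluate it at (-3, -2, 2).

∂²g/∂p² = 0
∂²g/∂q² = 0
∂²g/∂r² = -16*p
∇²g = -16*p
At (-3, -2, 2): 48.

48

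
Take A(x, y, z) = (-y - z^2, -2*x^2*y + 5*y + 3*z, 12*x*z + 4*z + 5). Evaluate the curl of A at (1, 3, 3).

(-3, -42, -11)

(∇×A)₁ = ∂A₃/∂y − ∂A₂/∂z = -3
(∇×A)₂ = ∂A₁/∂z − ∂A₃/∂x = -14*z
(∇×A)₃ = ∂A₂/∂x − ∂A₁/∂y = -4*x*y + 1
∇×A = (-3, -14*z, -4*x*y + 1)
At (1, 3, 3): (-3, -42, -11).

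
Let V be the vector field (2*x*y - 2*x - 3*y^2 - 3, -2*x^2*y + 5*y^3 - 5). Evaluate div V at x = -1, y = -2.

52

∂V₁/∂x = 2*y - 2
∂V₂/∂y = -2*x^2 + 15*y^2
∇·V = -2*x^2 + 15*y^2 + 2*y - 2
At (-1, -2): 52.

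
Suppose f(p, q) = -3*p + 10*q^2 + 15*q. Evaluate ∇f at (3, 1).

∂f/∂p = -3
∂f/∂q = 20*q + 15
∇f = (-3, 20*q + 15)
At (3, 1): (-3, 35).

(-3, 35)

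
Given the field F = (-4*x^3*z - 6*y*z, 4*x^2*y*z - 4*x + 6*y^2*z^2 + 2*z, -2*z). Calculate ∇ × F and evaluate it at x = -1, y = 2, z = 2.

(∇×F)₁ = ∂F₃/∂y − ∂F₂/∂z = -4*x^2*y - 12*y^2*z - 2
(∇×F)₂ = ∂F₁/∂z − ∂F₃/∂x = -4*x^3 - 6*y
(∇×F)₃ = ∂F₂/∂x − ∂F₁/∂y = 8*x*y*z + 6*z - 4
∇×F = (-4*x^2*y - 12*y^2*z - 2, -4*x^3 - 6*y, 8*x*y*z + 6*z - 4)
At (-1, 2, 2): (-106, -8, -24).

(-106, -8, -24)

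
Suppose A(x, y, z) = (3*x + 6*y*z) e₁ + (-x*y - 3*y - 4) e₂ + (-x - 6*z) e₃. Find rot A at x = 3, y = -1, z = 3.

(∇×A)₁ = ∂A₃/∂y − ∂A₂/∂z = 0
(∇×A)₂ = ∂A₁/∂z − ∂A₃/∂x = 6*y + 1
(∇×A)₃ = ∂A₂/∂x − ∂A₁/∂y = -y - 6*z
∇×A = (0, 6*y + 1, -y - 6*z)
At (3, -1, 3): (0, -5, -17).

(0, -5, -17)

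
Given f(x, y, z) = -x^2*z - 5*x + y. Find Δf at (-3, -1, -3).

6

∂²f/∂x² = -2*z
∂²f/∂y² = 0
∂²f/∂z² = 0
∇²f = -2*z
At (-3, -1, -3): 6.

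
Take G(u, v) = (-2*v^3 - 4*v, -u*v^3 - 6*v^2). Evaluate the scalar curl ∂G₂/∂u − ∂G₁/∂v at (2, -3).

85

∂G₂/∂u = -v^3
∂G₁/∂v = -6*v^2 - 4
Scalar curl = -v^3 + 6*v^2 + 4
At (2, -3): 85.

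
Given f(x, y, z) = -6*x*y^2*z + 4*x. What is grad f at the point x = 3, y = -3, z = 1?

(-50, 108, -162)

∂f/∂x = -6*y^2*z + 4
∂f/∂y = -12*x*y*z
∂f/∂z = -6*x*y^2
∇f = (-6*y^2*z + 4, -12*x*y*z, -6*x*y^2)
At (3, -3, 1): (-50, 108, -162).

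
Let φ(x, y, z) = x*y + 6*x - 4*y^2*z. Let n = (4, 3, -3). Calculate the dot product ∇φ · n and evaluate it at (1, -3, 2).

∂φ/∂x = y + 6
∂φ/∂y = x - 8*y*z
∂φ/∂z = -4*y^2
∇φ at (1, -3, 2) = (3, 49, -36)
∇φ · n = (3)(4) + (49)(3) + (-36)(-3) = 267

267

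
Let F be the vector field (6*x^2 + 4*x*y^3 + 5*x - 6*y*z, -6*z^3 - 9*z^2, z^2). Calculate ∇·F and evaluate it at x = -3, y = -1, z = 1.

-33

∂F₁/∂x = 12*x + 4*y^3 + 5
∂F₂/∂y = 0
∂F₃/∂z = 2*z
∇·F = 12*x + 4*y^3 + 2*z + 5
At (-3, -1, 1): -33.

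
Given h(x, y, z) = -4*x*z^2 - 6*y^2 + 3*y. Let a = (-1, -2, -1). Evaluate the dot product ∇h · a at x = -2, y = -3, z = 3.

-90

∂h/∂x = -4*z^2
∂h/∂y = -12*y + 3
∂h/∂z = -8*x*z
∇h at (-2, -3, 3) = (-36, 39, 48)
∇h · a = (-36)(-1) + (39)(-2) + (48)(-1) = -90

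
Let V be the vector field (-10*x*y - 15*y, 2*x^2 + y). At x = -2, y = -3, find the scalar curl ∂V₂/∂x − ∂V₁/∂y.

∂V₂/∂x = 4*x
∂V₁/∂y = -10*x - 15
Scalar curl = 14*x + 15
At (-2, -3): -13.

-13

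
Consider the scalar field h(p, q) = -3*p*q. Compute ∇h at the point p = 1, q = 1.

∂h/∂p = -3*q
∂h/∂q = -3*p
∇h = (-3*q, -3*p)
At (1, 1): (-3, -3).

(-3, -3)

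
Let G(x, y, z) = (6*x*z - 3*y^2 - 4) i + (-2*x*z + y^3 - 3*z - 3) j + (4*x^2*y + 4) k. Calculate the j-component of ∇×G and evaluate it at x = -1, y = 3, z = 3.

18

(∇×G)_2 = ∂G₁/∂z − ∂G₃/∂x
= 6*x − (8*x*y)
= -8*x*y + 6*x
At (-1, 3, 3): 18.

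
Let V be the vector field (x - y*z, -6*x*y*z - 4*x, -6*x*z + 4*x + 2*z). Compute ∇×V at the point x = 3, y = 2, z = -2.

(36, -18, 18)

(∇×V)₁ = ∂V₃/∂y − ∂V₂/∂z = 6*x*y
(∇×V)₂ = ∂V₁/∂z − ∂V₃/∂x = -y + 6*z - 4
(∇×V)₃ = ∂V₂/∂x − ∂V₁/∂y = -6*y*z + z - 4
∇×V = (6*x*y, -y + 6*z - 4, -6*y*z + z - 4)
At (3, 2, -2): (36, -18, 18).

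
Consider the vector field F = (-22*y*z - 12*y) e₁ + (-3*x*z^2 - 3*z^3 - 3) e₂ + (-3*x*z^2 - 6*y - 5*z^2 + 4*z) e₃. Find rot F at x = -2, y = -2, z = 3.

(∇×F)₁ = ∂F₃/∂y − ∂F₂/∂z = 6*x*z + 9*z^2 - 6
(∇×F)₂ = ∂F₁/∂z − ∂F₃/∂x = -22*y + 3*z^2
(∇×F)₃ = ∂F₂/∂x − ∂F₁/∂y = -3*z^2 + 22*z + 12
∇×F = (6*x*z + 9*z^2 - 6, -22*y + 3*z^2, -3*z^2 + 22*z + 12)
At (-2, -2, 3): (39, 71, 51).

(39, 71, 51)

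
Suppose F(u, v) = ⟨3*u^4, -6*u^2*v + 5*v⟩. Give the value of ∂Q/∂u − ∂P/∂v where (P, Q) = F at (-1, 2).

24

∂F₂/∂u = -12*u*v
∂F₁/∂v = 0
Scalar curl = -12*u*v
At (-1, 2): 24.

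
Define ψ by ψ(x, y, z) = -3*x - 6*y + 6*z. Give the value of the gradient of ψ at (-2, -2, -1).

∂ψ/∂x = -3
∂ψ/∂y = -6
∂ψ/∂z = 6
∇ψ = (-3, -6, 6)
At (-2, -2, -1): (-3, -6, 6).

(-3, -6, 6)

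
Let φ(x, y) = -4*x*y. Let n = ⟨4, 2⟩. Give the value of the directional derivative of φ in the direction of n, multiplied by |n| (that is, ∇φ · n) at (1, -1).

8

∂φ/∂x = -4*y
∂φ/∂y = -4*x
∇φ at (1, -1) = (4, -4)
∇φ · n = (4)(4) + (-4)(2) = 8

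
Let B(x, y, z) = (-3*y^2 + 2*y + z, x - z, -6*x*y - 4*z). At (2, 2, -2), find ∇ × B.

(∇×B)₁ = ∂B₃/∂y − ∂B₂/∂z = -6*x + 1
(∇×B)₂ = ∂B₁/∂z − ∂B₃/∂x = 6*y + 1
(∇×B)₃ = ∂B₂/∂x − ∂B₁/∂y = 6*y - 1
∇×B = (-6*x + 1, 6*y + 1, 6*y - 1)
At (2, 2, -2): (-11, 13, 11).

(-11, 13, 11)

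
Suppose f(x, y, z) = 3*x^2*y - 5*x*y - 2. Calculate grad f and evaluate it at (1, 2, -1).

∂f/∂x = 6*x*y - 5*y
∂f/∂y = 3*x^2 - 5*x
∂f/∂z = 0
∇f = (6*x*y - 5*y, 3*x^2 - 5*x, 0)
At (1, 2, -1): (2, -2, 0).

(2, -2, 0)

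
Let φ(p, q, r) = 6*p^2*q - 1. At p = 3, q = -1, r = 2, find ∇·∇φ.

-12

∂²φ/∂p² = 12*q
∂²φ/∂q² = 0
∂²φ/∂r² = 0
∇²φ = 12*q
At (3, -1, 2): -12.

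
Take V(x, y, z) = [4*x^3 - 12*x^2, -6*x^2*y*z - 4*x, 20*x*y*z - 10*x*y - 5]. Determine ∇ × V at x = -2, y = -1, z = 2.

(-84, 30, -52)

(∇×V)₁ = ∂V₃/∂y − ∂V₂/∂z = 6*x^2*y + 20*x*z - 10*x
(∇×V)₂ = ∂V₁/∂z − ∂V₃/∂x = -20*y*z + 10*y
(∇×V)₃ = ∂V₂/∂x − ∂V₁/∂y = -12*x*y*z - 4
∇×V = (6*x^2*y + 20*x*z - 10*x, -20*y*z + 10*y, -12*x*y*z - 4)
At (-2, -1, 2): (-84, 30, -52).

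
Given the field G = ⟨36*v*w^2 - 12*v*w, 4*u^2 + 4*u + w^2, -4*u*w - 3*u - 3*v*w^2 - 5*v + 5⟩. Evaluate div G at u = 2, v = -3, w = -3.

∂G₁/∂u = 0
∂G₂/∂v = 0
∂G₃/∂w = -4*u - 6*v*w
∇·G = -4*u - 6*v*w
At (2, -3, -3): -62.

-62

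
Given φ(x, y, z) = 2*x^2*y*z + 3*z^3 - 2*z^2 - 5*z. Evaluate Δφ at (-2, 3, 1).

∂²φ/∂x² = 4*y*z
∂²φ/∂y² = 0
∂²φ/∂z² = 2*(9*z - 2)
∇²φ = 4*y*z + 18*z - 4
At (-2, 3, 1): 26.

26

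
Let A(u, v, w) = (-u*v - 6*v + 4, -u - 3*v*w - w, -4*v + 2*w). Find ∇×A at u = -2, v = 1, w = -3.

(∇×A)₁ = ∂A₃/∂v − ∂A₂/∂w = 3*v - 3
(∇×A)₂ = ∂A₁/∂w − ∂A₃/∂u = 0
(∇×A)₃ = ∂A₂/∂u − ∂A₁/∂v = u + 5
∇×A = (3*v - 3, 0, u + 5)
At (-2, 1, -3): (0, 0, 3).

(0, 0, 3)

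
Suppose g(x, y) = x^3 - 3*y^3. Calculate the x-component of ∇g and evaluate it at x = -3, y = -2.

27

(∇g)_1 = ∂g/∂x = 3*x^2
At (-3, -2): 27.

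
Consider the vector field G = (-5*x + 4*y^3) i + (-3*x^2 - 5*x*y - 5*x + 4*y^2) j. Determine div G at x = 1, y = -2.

∂G₁/∂x = -5
∂G₂/∂y = -5*x + 8*y
∇·G = -5*x + 8*y - 5
At (1, -2): -26.

-26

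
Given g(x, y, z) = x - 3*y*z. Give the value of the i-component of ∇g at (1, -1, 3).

(∇g)_1 = ∂g/∂x = 1
At (1, -1, 3): 1.

1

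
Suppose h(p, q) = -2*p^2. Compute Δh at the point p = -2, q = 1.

∂²h/∂p² = -4
∂²h/∂q² = 0
∇²h = -4
At (-2, 1): -4.

-4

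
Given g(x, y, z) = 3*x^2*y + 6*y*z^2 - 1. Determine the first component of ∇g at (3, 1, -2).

18

(∇g)_1 = ∂g/∂x = 6*x*y
At (3, 1, -2): 18.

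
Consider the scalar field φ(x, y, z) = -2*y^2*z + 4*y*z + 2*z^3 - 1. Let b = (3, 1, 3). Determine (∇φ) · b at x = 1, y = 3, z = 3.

∂φ/∂x = 0
∂φ/∂y = -4*y*z + 4*z
∂φ/∂z = -2*y^2 + 4*y + 6*z^2
∇φ at (1, 3, 3) = (0, -24, 48)
∇φ · b = (0)(3) + (-24)(1) + (48)(3) = 120

120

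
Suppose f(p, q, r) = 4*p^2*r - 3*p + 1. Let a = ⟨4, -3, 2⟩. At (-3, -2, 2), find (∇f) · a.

-132

∂f/∂p = 8*p*r - 3
∂f/∂q = 0
∂f/∂r = 4*p^2
∇f at (-3, -2, 2) = (-51, 0, 36)
∇f · a = (-51)(4) + (0)(-3) + (36)(2) = -132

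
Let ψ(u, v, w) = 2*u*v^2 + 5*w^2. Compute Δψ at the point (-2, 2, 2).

∂²ψ/∂u² = 0
∂²ψ/∂v² = 4*u
∂²ψ/∂w² = 10
∇²ψ = 4*u + 10
At (-2, 2, 2): 2.

2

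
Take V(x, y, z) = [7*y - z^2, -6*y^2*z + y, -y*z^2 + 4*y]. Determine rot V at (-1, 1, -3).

(1, 6, -7)

(∇×V)₁ = ∂V₃/∂y − ∂V₂/∂z = 6*y^2 - z^2 + 4
(∇×V)₂ = ∂V₁/∂z − ∂V₃/∂x = -2*z
(∇×V)₃ = ∂V₂/∂x − ∂V₁/∂y = -7
∇×V = (6*y^2 - z^2 + 4, -2*z, -7)
At (-1, 1, -3): (1, 6, -7).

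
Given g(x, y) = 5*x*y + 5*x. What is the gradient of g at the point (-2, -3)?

(-10, -10)

∂g/∂x = 5*y + 5
∂g/∂y = 5*x
∇g = (5*y + 5, 5*x)
At (-2, -3): (-10, -10).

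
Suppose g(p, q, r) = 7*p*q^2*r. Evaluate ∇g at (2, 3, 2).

∂g/∂p = 7*q^2*r
∂g/∂q = 14*p*q*r
∂g/∂r = 7*p*q^2
∇g = (7*q^2*r, 14*p*q*r, 7*p*q^2)
At (2, 3, 2): (126, 168, 126).

(126, 168, 126)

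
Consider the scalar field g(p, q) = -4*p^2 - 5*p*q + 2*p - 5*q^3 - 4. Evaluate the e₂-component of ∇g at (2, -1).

-25

(∇g)_2 = ∂g/∂q = -5*p - 15*q^2
At (2, -1): -25.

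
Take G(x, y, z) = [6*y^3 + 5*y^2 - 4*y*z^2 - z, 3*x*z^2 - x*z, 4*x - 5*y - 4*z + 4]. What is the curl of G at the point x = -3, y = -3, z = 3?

(∇×G)₁ = ∂G₃/∂y − ∂G₂/∂z = -6*x*z + x - 5
(∇×G)₂ = ∂G₁/∂z − ∂G₃/∂x = -8*y*z - 5
(∇×G)₃ = ∂G₂/∂x − ∂G₁/∂y = -18*y^2 - 10*y + 7*z^2 - z
∇×G = (-6*x*z + x - 5, -8*y*z - 5, -18*y^2 - 10*y + 7*z^2 - z)
At (-3, -3, 3): (46, 67, -72).

(46, 67, -72)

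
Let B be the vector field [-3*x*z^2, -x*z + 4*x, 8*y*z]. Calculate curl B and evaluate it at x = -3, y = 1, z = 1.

(∇×B)₁ = ∂B₃/∂y − ∂B₂/∂z = x + 8*z
(∇×B)₂ = ∂B₁/∂z − ∂B₃/∂x = -6*x*z
(∇×B)₃ = ∂B₂/∂x − ∂B₁/∂y = -z + 4
∇×B = (x + 8*z, -6*x*z, -z + 4)
At (-3, 1, 1): (5, 18, 3).

(5, 18, 3)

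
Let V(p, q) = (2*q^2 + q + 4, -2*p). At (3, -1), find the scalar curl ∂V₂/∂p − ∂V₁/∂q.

∂V₂/∂p = -2
∂V₁/∂q = 4*q + 1
Scalar curl = -4*q - 3
At (3, -1): 1.

1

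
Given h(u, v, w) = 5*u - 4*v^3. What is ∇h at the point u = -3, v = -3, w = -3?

∂h/∂u = 5
∂h/∂v = -12*v^2
∂h/∂w = 0
∇h = (5, -12*v^2, 0)
At (-3, -3, -3): (5, -108, 0).

(5, -108, 0)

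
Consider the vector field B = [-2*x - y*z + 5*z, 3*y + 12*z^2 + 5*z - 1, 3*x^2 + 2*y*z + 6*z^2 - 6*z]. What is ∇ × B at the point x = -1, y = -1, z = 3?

(∇×B)₁ = ∂B₃/∂y − ∂B₂/∂z = -22*z - 5
(∇×B)₂ = ∂B₁/∂z − ∂B₃/∂x = -6*x - y + 5
(∇×B)₃ = ∂B₂/∂x − ∂B₁/∂y = z
∇×B = (-22*z - 5, -6*x - y + 5, z)
At (-1, -1, 3): (-71, 12, 3).

(-71, 12, 3)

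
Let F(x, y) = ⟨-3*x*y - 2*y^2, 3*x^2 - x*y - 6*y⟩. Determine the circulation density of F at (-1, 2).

∂F₂/∂x = 6*x - y
∂F₁/∂y = -3*x - 4*y
Scalar curl = 9*x + 3*y
At (-1, 2): -3.

-3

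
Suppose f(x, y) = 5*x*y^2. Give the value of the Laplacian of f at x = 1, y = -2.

10

∂²f/∂x² = 0
∂²f/∂y² = 10*x
∇²f = 10*x
At (1, -2): 10.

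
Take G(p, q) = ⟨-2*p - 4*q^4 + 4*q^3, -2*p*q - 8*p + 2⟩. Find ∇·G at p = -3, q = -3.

4

∂G₁/∂p = -2
∂G₂/∂q = -2*p
∇·G = -2*p - 2
At (-3, -3): 4.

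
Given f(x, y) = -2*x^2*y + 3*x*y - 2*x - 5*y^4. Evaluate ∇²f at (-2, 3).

-552

∂²f/∂x² = -4*y
∂²f/∂y² = -60*y^2
∇²f = -60*y^2 - 4*y
At (-2, 3): -552.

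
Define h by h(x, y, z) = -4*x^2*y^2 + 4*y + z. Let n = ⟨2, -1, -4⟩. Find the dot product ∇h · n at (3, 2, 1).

∂h/∂x = -8*x*y^2
∂h/∂y = -8*x^2*y + 4
∂h/∂z = 1
∇h at (3, 2, 1) = (-96, -140, 1)
∇h · n = (-96)(2) + (-140)(-1) + (1)(-4) = -56

-56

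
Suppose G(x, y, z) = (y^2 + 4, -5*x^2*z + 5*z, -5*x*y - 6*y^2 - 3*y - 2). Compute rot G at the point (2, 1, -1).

(∇×G)₁ = ∂G₃/∂y − ∂G₂/∂z = 5*x^2 - 5*x - 12*y - 8
(∇×G)₂ = ∂G₁/∂z − ∂G₃/∂x = 5*y
(∇×G)₃ = ∂G₂/∂x − ∂G₁/∂y = -10*x*z - 2*y
∇×G = (5*x^2 - 5*x - 12*y - 8, 5*y, -10*x*z - 2*y)
At (2, 1, -1): (-10, 5, 18).

(-10, 5, 18)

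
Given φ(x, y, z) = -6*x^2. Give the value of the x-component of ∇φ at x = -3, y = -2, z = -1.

(∇φ)_1 = ∂φ/∂x = -12*x
At (-3, -2, -1): 36.

36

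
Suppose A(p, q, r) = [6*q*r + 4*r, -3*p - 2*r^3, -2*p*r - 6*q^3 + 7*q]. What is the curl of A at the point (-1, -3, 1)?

(-149, -12, -9)

(∇×A)₁ = ∂A₃/∂q − ∂A₂/∂r = -18*q^2 + 6*r^2 + 7
(∇×A)₂ = ∂A₁/∂r − ∂A₃/∂p = 6*q + 2*r + 4
(∇×A)₃ = ∂A₂/∂p − ∂A₁/∂q = -6*r - 3
∇×A = (-18*q^2 + 6*r^2 + 7, 6*q + 2*r + 4, -6*r - 3)
At (-1, -3, 1): (-149, -12, -9).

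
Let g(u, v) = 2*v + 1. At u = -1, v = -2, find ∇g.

∂g/∂u = 0
∂g/∂v = 2
∇g = (0, 2)
At (-1, -2): (0, 2).

(0, 2)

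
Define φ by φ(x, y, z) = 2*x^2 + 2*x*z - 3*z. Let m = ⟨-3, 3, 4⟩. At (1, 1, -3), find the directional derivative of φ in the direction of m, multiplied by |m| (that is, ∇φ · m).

2

∂φ/∂x = 4*x + 2*z
∂φ/∂y = 0
∂φ/∂z = 2*x - 3
∇φ at (1, 1, -3) = (-2, 0, -1)
∇φ · m = (-2)(-3) + (0)(3) + (-1)(4) = 2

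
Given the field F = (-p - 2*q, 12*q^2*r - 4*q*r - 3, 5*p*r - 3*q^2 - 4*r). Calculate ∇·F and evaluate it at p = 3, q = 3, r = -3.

-194

∂F₁/∂p = -1
∂F₂/∂q = 24*q*r - 4*r
∂F₃/∂r = 5*p - 4
∇·F = 5*p + 24*q*r - 4*r - 5
At (3, 3, -3): -194.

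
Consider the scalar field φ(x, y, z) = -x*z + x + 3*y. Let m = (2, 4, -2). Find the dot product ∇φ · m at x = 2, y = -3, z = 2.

14

∂φ/∂x = -z + 1
∂φ/∂y = 3
∂φ/∂z = -x
∇φ at (2, -3, 2) = (-1, 3, -2)
∇φ · m = (-1)(2) + (3)(4) + (-2)(-2) = 14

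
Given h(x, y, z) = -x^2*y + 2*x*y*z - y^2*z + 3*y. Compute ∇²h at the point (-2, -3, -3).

∂²h/∂x² = -2*y
∂²h/∂y² = -2*z
∂²h/∂z² = 0
∇²h = -2*y - 2*z
At (-2, -3, -3): 12.

12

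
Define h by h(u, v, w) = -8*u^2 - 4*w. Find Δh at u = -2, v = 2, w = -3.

∂²h/∂u² = -16
∂²h/∂v² = 0
∂²h/∂w² = 0
∇²h = -16
At (-2, 2, -3): -16.

-16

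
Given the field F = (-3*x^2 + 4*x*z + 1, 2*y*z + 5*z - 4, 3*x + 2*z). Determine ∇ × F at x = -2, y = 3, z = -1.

(-11, -11, 0)

(∇×F)₁ = ∂F₃/∂y − ∂F₂/∂z = -2*y - 5
(∇×F)₂ = ∂F₁/∂z − ∂F₃/∂x = 4*x - 3
(∇×F)₃ = ∂F₂/∂x − ∂F₁/∂y = 0
∇×F = (-2*y - 5, 4*x - 3, 0)
At (-2, 3, -1): (-11, -11, 0).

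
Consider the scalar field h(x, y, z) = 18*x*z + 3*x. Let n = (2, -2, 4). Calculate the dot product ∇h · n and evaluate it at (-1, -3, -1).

-102

∂h/∂x = 18*z + 3
∂h/∂y = 0
∂h/∂z = 18*x
∇h at (-1, -3, -1) = (-15, 0, -18)
∇h · n = (-15)(2) + (0)(-2) + (-18)(4) = -102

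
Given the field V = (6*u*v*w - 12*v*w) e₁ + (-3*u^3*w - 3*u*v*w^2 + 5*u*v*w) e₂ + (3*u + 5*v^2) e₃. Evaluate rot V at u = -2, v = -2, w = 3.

(∇×V)₁ = ∂V₃/∂v − ∂V₂/∂w = 3*u^3 + 6*u*v*w - 5*u*v + 10*v
(∇×V)₂ = ∂V₁/∂w − ∂V₃/∂u = 6*u*v - 12*v - 3
(∇×V)₃ = ∂V₂/∂u − ∂V₁/∂v = -9*u^2*w - 6*u*w - 3*v*w^2 + 5*v*w + 12*w
∇×V = (3*u^3 + 6*u*v*w - 5*u*v + 10*v, 6*u*v - 12*v - 3, -9*u^2*w - 6*u*w - 3*v*w^2 + 5*v*w + 12*w)
At (-2, -2, 3): (8, 45, -12).

(8, 45, -12)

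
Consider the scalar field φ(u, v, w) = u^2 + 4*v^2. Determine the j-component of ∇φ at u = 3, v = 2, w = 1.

(∇φ)_2 = ∂φ/∂v = 8*v
At (3, 2, 1): 16.

16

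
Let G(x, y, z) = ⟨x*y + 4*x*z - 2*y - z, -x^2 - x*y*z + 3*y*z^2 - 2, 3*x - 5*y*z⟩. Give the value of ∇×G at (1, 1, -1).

(∇×G)₁ = ∂G₃/∂y − ∂G₂/∂z = x*y - 6*y*z - 5*z
(∇×G)₂ = ∂G₁/∂z − ∂G₃/∂x = 4*x - 4
(∇×G)₃ = ∂G₂/∂x − ∂G₁/∂y = -3*x - y*z + 2
∇×G = (x*y - 6*y*z - 5*z, 4*x - 4, -3*x - y*z + 2)
At (1, 1, -1): (12, 0, 0).

(12, 0, 0)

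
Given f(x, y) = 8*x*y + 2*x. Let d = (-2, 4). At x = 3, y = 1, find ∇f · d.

∂f/∂x = 8*y + 2
∂f/∂y = 8*x
∇f at (3, 1) = (10, 24)
∇f · d = (10)(-2) + (24)(4) = 76

76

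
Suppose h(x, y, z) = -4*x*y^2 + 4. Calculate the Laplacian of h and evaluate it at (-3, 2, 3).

∂²h/∂x² = 0
∂²h/∂y² = -8*x
∂²h/∂z² = 0
∇²h = -8*x
At (-3, 2, 3): 24.

24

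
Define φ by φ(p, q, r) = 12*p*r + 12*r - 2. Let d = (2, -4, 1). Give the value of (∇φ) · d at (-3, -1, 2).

24

∂φ/∂p = 12*r
∂φ/∂q = 0
∂φ/∂r = 12*p + 12
∇φ at (-3, -1, 2) = (24, 0, -24)
∇φ · d = (24)(2) + (0)(-4) + (-24)(1) = 24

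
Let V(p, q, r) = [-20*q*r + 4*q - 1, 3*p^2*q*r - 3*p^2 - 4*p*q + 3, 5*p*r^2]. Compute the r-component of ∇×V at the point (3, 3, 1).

(∇×V)_3 = ∂V₂/∂p − ∂V₁/∂q
= 6*p*q*r - 6*p - 4*q − (-20*r + 4)
= 6*p*q*r - 6*p - 4*q + 20*r - 4
At (3, 3, 1): 40.

40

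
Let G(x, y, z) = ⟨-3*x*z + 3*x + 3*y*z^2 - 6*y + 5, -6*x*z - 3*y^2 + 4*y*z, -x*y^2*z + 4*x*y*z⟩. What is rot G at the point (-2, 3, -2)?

(∇×G)₁ = ∂G₃/∂y − ∂G₂/∂z = -2*x*y*z + 4*x*z + 6*x - 4*y
(∇×G)₂ = ∂G₁/∂z − ∂G₃/∂x = -3*x + y^2*z + 2*y*z
(∇×G)₃ = ∂G₂/∂x − ∂G₁/∂y = -3*z^2 - 6*z + 6
∇×G = (-2*x*y*z + 4*x*z + 6*x - 4*y, -3*x + y^2*z + 2*y*z, -3*z^2 - 6*z + 6)
At (-2, 3, -2): (-32, -24, 6).

(-32, -24, 6)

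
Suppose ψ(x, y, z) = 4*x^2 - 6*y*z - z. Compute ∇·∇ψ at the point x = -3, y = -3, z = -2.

8

∂²ψ/∂x² = 8
∂²ψ/∂y² = 0
∂²ψ/∂z² = 0
∇²ψ = 8
At (-3, -3, -2): 8.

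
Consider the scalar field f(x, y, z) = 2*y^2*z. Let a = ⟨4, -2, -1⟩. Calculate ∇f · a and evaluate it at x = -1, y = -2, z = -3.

-56

∂f/∂x = 0
∂f/∂y = 4*y*z
∂f/∂z = 2*y^2
∇f at (-1, -2, -3) = (0, 24, 8)
∇f · a = (0)(4) + (24)(-2) + (8)(-1) = -56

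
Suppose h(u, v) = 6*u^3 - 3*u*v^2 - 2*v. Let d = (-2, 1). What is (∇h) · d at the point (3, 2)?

∂h/∂u = 18*u^2 - 3*v^2
∂h/∂v = -6*u*v - 2
∇h at (3, 2) = (150, -38)
∇h · d = (150)(-2) + (-38)(1) = -338

-338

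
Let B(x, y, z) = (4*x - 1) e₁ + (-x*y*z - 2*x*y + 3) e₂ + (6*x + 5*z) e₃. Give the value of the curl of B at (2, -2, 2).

(∇×B)₁ = ∂B₃/∂y − ∂B₂/∂z = x*y
(∇×B)₂ = ∂B₁/∂z − ∂B₃/∂x = -6
(∇×B)₃ = ∂B₂/∂x − ∂B₁/∂y = -y*z - 2*y
∇×B = (x*y, -6, -y*z - 2*y)
At (2, -2, 2): (-4, -6, 8).

(-4, -6, 8)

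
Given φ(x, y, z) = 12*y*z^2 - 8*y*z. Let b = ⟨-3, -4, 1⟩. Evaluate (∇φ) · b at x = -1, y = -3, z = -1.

∂φ/∂x = 0
∂φ/∂y = 12*z^2 - 8*z
∂φ/∂z = 24*y*z - 8*y
∇φ at (-1, -3, -1) = (0, 20, 96)
∇φ · b = (0)(-3) + (20)(-4) + (96)(1) = 16

16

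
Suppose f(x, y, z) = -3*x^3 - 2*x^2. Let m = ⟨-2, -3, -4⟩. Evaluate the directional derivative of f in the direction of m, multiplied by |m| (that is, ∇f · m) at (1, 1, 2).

26

∂f/∂x = -9*x^2 - 4*x
∂f/∂y = 0
∂f/∂z = 0
∇f at (1, 1, 2) = (-13, 0, 0)
∇f · m = (-13)(-2) + (0)(-3) + (0)(-4) = 26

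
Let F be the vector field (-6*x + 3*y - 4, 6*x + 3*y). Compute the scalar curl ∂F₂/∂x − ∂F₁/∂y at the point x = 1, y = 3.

3

∂F₂/∂x = 6
∂F₁/∂y = 3
Scalar curl = 3
At (1, 3): 3.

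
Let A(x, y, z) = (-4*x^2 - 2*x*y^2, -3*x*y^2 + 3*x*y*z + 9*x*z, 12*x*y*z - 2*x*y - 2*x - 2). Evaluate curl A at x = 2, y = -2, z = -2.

(-58, -50, -34)

(∇×A)₁ = ∂A₃/∂y − ∂A₂/∂z = -3*x*y + 12*x*z - 11*x
(∇×A)₂ = ∂A₁/∂z − ∂A₃/∂x = -12*y*z + 2*y + 2
(∇×A)₃ = ∂A₂/∂x − ∂A₁/∂y = 4*x*y - 3*y^2 + 3*y*z + 9*z
∇×A = (-3*x*y + 12*x*z - 11*x, -12*y*z + 2*y + 2, 4*x*y - 3*y^2 + 3*y*z + 9*z)
At (2, -2, -2): (-58, -50, -34).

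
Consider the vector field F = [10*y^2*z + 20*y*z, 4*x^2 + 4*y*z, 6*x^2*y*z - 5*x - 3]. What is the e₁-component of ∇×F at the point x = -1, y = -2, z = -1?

(∇×F)_1 = ∂F₃/∂y − ∂F₂/∂z
= 6*x^2*z − (4*y)
= 6*x^2*z - 4*y
At (-1, -2, -1): 2.

2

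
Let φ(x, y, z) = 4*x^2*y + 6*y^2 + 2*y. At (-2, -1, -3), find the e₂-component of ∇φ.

6

(∇φ)_2 = ∂φ/∂y = 4*x^2 + 12*y + 2
At (-2, -1, -3): 6.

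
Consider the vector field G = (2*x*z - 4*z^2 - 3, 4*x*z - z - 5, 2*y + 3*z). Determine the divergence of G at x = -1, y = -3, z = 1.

∂G₁/∂x = 2*z
∂G₂/∂y = 0
∂G₃/∂z = 3
∇·G = 2*z + 3
At (-1, -3, 1): 5.

5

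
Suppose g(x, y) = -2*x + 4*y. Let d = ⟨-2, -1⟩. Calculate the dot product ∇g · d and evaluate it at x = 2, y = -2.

∂g/∂x = -2
∂g/∂y = 4
∇g at (2, -2) = (-2, 4)
∇g · d = (-2)(-2) + (4)(-1) = 0

0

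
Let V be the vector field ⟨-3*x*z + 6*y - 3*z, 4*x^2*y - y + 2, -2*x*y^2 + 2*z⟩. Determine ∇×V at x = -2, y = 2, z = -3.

(∇×V)₁ = ∂V₃/∂y − ∂V₂/∂z = -4*x*y
(∇×V)₂ = ∂V₁/∂z − ∂V₃/∂x = -3*x + 2*y^2 - 3
(∇×V)₃ = ∂V₂/∂x − ∂V₁/∂y = 8*x*y - 6
∇×V = (-4*x*y, -3*x + 2*y^2 - 3, 8*x*y - 6)
At (-2, 2, -3): (16, 11, -38).

(16, 11, -38)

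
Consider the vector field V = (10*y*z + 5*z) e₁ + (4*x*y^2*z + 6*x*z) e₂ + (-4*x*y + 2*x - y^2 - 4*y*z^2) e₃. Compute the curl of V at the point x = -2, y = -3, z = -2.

(82, -39, -64)

(∇×V)₁ = ∂V₃/∂y − ∂V₂/∂z = -4*x*y^2 - 10*x - 2*y - 4*z^2
(∇×V)₂ = ∂V₁/∂z − ∂V₃/∂x = 14*y + 3
(∇×V)₃ = ∂V₂/∂x − ∂V₁/∂y = 4*y^2*z - 4*z
∇×V = (-4*x*y^2 - 10*x - 2*y - 4*z^2, 14*y + 3, 4*y^2*z - 4*z)
At (-2, -3, -2): (82, -39, -64).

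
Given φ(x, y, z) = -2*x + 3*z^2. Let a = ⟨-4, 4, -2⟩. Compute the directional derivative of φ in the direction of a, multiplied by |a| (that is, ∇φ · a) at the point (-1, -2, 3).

∂φ/∂x = -2
∂φ/∂y = 0
∂φ/∂z = 6*z
∇φ at (-1, -2, 3) = (-2, 0, 18)
∇φ · a = (-2)(-4) + (0)(4) + (18)(-2) = -28

-28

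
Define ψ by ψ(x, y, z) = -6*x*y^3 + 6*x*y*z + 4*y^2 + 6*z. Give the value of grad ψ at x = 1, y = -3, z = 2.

∂ψ/∂x = -6*y^3 + 6*y*z
∂ψ/∂y = -18*x*y^2 + 6*x*z + 8*y
∂ψ/∂z = 6*x*y + 6
∇ψ = (-6*y^3 + 6*y*z, -18*x*y^2 + 6*x*z + 8*y, 6*x*y + 6)
At (1, -3, 2): (126, -174, -12).

(126, -174, -12)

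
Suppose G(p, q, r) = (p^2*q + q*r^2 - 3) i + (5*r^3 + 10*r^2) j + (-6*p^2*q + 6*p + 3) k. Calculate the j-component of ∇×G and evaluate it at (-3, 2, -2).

-86

(∇×G)_2 = ∂G₁/∂r − ∂G₃/∂p
= 2*q*r − (-12*p*q + 6)
= 12*p*q + 2*q*r - 6
At (-3, 2, -2): -86.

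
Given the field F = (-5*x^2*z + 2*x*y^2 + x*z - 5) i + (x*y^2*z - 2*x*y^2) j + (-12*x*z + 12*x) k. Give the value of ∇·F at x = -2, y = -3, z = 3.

117

∂F₁/∂x = -10*x*z + 2*y^2 + z
∂F₂/∂y = 2*x*y*z - 4*x*y
∂F₃/∂z = -12*x
∇·F = 2*x*y*z - 4*x*y - 10*x*z - 12*x + 2*y^2 + z
At (-2, -3, 3): 117.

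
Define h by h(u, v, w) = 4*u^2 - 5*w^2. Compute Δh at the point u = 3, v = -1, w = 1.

-2

∂²h/∂u² = 8
∂²h/∂v² = 0
∂²h/∂w² = -10
∇²h = -2
At (3, -1, 1): -2.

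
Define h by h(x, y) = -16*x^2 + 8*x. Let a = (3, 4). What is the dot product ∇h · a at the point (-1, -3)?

120

∂h/∂x = -32*x + 8
∂h/∂y = 0
∇h at (-1, -3) = (40, 0)
∇h · a = (40)(3) + (0)(4) = 120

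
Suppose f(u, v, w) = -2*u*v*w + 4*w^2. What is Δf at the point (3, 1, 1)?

∂²f/∂u² = 0
∂²f/∂v² = 0
∂²f/∂w² = 8
∇²f = 8
At (3, 1, 1): 8.

8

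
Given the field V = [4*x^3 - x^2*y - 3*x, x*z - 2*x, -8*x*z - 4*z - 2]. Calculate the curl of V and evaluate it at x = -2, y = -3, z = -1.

(∇×V)₁ = ∂V₃/∂y − ∂V₂/∂z = -x
(∇×V)₂ = ∂V₁/∂z − ∂V₃/∂x = 8*z
(∇×V)₃ = ∂V₂/∂x − ∂V₁/∂y = x^2 + z - 2
∇×V = (-x, 8*z, x^2 + z - 2)
At (-2, -3, -1): (2, -8, 1).

(2, -8, 1)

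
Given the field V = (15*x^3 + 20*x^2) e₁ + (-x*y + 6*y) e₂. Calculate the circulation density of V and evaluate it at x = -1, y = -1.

∂V₂/∂x = -y
∂V₁/∂y = 0
Scalar curl = -y
At (-1, -1): 1.

1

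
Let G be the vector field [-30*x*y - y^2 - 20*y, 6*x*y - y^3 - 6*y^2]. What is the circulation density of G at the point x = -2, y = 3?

-16

∂G₂/∂x = 6*y
∂G₁/∂y = -30*x - 2*y - 20
Scalar curl = 30*x + 8*y + 20
At (-2, 3): -16.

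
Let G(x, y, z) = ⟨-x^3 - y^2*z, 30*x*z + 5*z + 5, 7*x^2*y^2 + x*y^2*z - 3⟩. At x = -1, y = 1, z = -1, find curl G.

(∇×G)₁ = ∂G₃/∂y − ∂G₂/∂z = 14*x^2*y + 2*x*y*z - 30*x - 5
(∇×G)₂ = ∂G₁/∂z − ∂G₃/∂x = -14*x*y^2 - y^2*z - y^2
(∇×G)₃ = ∂G₂/∂x − ∂G₁/∂y = 2*y*z + 30*z
∇×G = (14*x^2*y + 2*x*y*z - 30*x - 5, -14*x*y^2 - y^2*z - y^2, 2*y*z + 30*z)
At (-1, 1, -1): (41, 14, -32).

(41, 14, -32)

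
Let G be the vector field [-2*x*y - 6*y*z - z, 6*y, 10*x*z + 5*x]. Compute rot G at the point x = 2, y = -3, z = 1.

(0, 2, 10)

(∇×G)₁ = ∂G₃/∂y − ∂G₂/∂z = 0
(∇×G)₂ = ∂G₁/∂z − ∂G₃/∂x = -6*y - 10*z - 6
(∇×G)₃ = ∂G₂/∂x − ∂G₁/∂y = 2*x + 6*z
∇×G = (0, -6*y - 10*z - 6, 2*x + 6*z)
At (2, -3, 1): (0, 2, 10).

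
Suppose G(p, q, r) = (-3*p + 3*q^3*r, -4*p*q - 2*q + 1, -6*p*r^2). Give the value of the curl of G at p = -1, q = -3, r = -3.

(∇×G)₁ = ∂G₃/∂q − ∂G₂/∂r = 0
(∇×G)₂ = ∂G₁/∂r − ∂G₃/∂p = 3*q^3 + 6*r^2
(∇×G)₃ = ∂G₂/∂p − ∂G₁/∂q = -9*q^2*r - 4*q
∇×G = (0, 3*q^3 + 6*r^2, -9*q^2*r - 4*q)
At (-1, -3, -3): (0, -27, 255).

(0, -27, 255)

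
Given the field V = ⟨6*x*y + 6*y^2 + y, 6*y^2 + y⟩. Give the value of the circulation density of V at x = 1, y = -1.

∂V₂/∂x = 0
∂V₁/∂y = 6*x + 12*y + 1
Scalar curl = -6*x - 12*y - 1
At (1, -1): 5.

5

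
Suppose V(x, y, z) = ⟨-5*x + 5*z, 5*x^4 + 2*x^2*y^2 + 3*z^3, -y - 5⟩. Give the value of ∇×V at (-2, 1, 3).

(∇×V)₁ = ∂V₃/∂y − ∂V₂/∂z = -9*z^2 - 1
(∇×V)₂ = ∂V₁/∂z − ∂V₃/∂x = 5
(∇×V)₃ = ∂V₂/∂x − ∂V₁/∂y = 20*x^3 + 4*x*y^2
∇×V = (-9*z^2 - 1, 5, 20*x^3 + 4*x*y^2)
At (-2, 1, 3): (-82, 5, -168).

(-82, 5, -168)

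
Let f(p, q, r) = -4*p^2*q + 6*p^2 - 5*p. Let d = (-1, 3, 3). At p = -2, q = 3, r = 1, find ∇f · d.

-67

∂f/∂p = -8*p*q + 12*p - 5
∂f/∂q = -4*p^2
∂f/∂r = 0
∇f at (-2, 3, 1) = (19, -16, 0)
∇f · d = (19)(-1) + (-16)(3) + (0)(3) = -67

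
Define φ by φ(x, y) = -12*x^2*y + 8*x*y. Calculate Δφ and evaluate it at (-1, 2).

-48

∂²φ/∂x² = -24*y
∂²φ/∂y² = 0
∇²φ = -24*y
At (-1, 2): -48.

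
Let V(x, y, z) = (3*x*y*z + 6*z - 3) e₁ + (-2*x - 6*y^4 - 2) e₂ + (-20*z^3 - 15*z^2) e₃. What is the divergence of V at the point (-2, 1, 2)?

-318

∂V₁/∂x = 3*y*z
∂V₂/∂y = -24*y^3
∂V₃/∂z = -60*z^2 - 30*z
∇·V = -24*y^3 + 3*y*z - 60*z^2 - 30*z
At (-2, 1, 2): -318.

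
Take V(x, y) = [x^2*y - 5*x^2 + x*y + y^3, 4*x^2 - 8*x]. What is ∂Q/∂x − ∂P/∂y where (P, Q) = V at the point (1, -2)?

-14

∂V₂/∂x = 8*x - 8
∂V₁/∂y = x^2 + x + 3*y^2
Scalar curl = -x^2 + 7*x - 3*y^2 - 8
At (1, -2): -14.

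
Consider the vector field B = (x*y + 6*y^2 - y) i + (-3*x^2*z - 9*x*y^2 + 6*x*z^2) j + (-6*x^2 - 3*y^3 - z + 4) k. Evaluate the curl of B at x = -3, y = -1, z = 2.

(90, -36, 67)

(∇×B)₁ = ∂B₃/∂y − ∂B₂/∂z = 3*x^2 - 12*x*z - 9*y^2
(∇×B)₂ = ∂B₁/∂z − ∂B₃/∂x = 12*x
(∇×B)₃ = ∂B₂/∂x − ∂B₁/∂y = -6*x*z - x - 9*y^2 - 12*y + 6*z^2 + 1
∇×B = (3*x^2 - 12*x*z - 9*y^2, 12*x, -6*x*z - x - 9*y^2 - 12*y + 6*z^2 + 1)
At (-3, -1, 2): (90, -36, 67).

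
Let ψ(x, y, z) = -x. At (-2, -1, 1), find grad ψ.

(-1, 0, 0)

∂ψ/∂x = -1
∂ψ/∂y = 0
∂ψ/∂z = 0
∇ψ = (-1, 0, 0)
At (-2, -1, 1): (-1, 0, 0).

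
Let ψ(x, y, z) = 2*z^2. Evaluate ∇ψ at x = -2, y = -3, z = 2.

(0, 0, 8)

∂ψ/∂x = 0
∂ψ/∂y = 0
∂ψ/∂z = 4*z
∇ψ = (0, 0, 4*z)
At (-2, -3, 2): (0, 0, 8).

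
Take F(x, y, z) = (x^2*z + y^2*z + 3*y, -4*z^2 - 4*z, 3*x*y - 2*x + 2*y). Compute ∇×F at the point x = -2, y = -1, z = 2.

(∇×F)₁ = ∂F₃/∂y − ∂F₂/∂z = 3*x + 8*z + 6
(∇×F)₂ = ∂F₁/∂z − ∂F₃/∂x = x^2 + y^2 - 3*y + 2
(∇×F)₃ = ∂F₂/∂x − ∂F₁/∂y = -2*y*z - 3
∇×F = (3*x + 8*z + 6, x^2 + y^2 - 3*y + 2, -2*y*z - 3)
At (-2, -1, 2): (16, 10, 1).

(16, 10, 1)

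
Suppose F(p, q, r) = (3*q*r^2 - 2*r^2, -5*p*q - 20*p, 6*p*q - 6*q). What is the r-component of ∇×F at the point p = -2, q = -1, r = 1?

-18

(∇×F)_3 = ∂F₂/∂p − ∂F₁/∂q
= -5*q - 20 − (3*r^2)
= -5*q - 3*r^2 - 20
At (-2, -1, 1): -18.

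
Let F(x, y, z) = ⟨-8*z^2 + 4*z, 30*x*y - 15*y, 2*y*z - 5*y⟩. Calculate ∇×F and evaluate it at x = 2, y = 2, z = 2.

(∇×F)₁ = ∂F₃/∂y − ∂F₂/∂z = 2*z - 5
(∇×F)₂ = ∂F₁/∂z − ∂F₃/∂x = -16*z + 4
(∇×F)₃ = ∂F₂/∂x − ∂F₁/∂y = 30*y
∇×F = (2*z - 5, -16*z + 4, 30*y)
At (2, 2, 2): (-1, -28, 60).

(-1, -28, 60)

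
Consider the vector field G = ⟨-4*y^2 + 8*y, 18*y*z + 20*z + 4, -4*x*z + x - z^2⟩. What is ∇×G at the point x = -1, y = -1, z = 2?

(-2, 7, -16)

(∇×G)₁ = ∂G₃/∂y − ∂G₂/∂z = -18*y - 20
(∇×G)₂ = ∂G₁/∂z − ∂G₃/∂x = 4*z - 1
(∇×G)₃ = ∂G₂/∂x − ∂G₁/∂y = 8*y - 8
∇×G = (-18*y - 20, 4*z - 1, 8*y - 8)
At (-1, -1, 2): (-2, 7, -16).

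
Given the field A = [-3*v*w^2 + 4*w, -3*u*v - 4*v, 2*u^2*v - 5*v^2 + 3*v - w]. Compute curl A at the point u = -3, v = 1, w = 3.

(∇×A)₁ = ∂A₃/∂v − ∂A₂/∂w = 2*u^2 - 10*v + 3
(∇×A)₂ = ∂A₁/∂w − ∂A₃/∂u = -4*u*v - 6*v*w + 4
(∇×A)₃ = ∂A₂/∂u − ∂A₁/∂v = -3*v + 3*w^2
∇×A = (2*u^2 - 10*v + 3, -4*u*v - 6*v*w + 4, -3*v + 3*w^2)
At (-3, 1, 3): (11, -2, 24).

(11, -2, 24)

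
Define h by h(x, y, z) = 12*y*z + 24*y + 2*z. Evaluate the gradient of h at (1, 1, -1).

(0, 12, 14)

∂h/∂x = 0
∂h/∂y = 12*z + 24
∂h/∂z = 12*y + 2
∇h = (0, 12*z + 24, 12*y + 2)
At (1, 1, -1): (0, 12, 14).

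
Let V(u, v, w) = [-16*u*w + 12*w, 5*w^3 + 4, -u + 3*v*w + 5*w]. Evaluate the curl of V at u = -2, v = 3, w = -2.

(-66, 45, 0)

(∇×V)₁ = ∂V₃/∂v − ∂V₂/∂w = -15*w^2 + 3*w
(∇×V)₂ = ∂V₁/∂w − ∂V₃/∂u = -16*u + 13
(∇×V)₃ = ∂V₂/∂u − ∂V₁/∂v = 0
∇×V = (-15*w^2 + 3*w, -16*u + 13, 0)
At (-2, 3, -2): (-66, 45, 0).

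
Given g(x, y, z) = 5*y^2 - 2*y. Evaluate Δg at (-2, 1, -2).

∂²g/∂x² = 0
∂²g/∂y² = 10
∂²g/∂z² = 0
∇²g = 10
At (-2, 1, -2): 10.

10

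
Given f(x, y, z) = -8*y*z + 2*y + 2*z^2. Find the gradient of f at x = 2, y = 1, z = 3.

(0, -22, 4)

∂f/∂x = 0
∂f/∂y = -8*z + 2
∂f/∂z = -8*y + 4*z
∇f = (0, -8*z + 2, -8*y + 4*z)
At (2, 1, 3): (0, -22, 4).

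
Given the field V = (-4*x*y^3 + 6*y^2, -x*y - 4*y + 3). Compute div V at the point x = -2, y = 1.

∂V₁/∂x = -4*y^3
∂V₂/∂y = -x - 4
∇·V = -x - 4*y^3 - 4
At (-2, 1): -6.

-6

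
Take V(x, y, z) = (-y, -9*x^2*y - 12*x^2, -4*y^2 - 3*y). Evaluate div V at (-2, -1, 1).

∂V₁/∂x = 0
∂V₂/∂y = -9*x^2
∂V₃/∂z = 0
∇·V = -9*x^2
At (-2, -1, 1): -36.

-36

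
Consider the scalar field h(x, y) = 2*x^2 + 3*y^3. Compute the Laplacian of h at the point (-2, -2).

-32

∂²h/∂x² = 4
∂²h/∂y² = 18*y
∇²h = 18*y + 4
At (-2, -2): -32.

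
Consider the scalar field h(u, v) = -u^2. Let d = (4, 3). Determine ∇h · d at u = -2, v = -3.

16

∂h/∂u = -2*u
∂h/∂v = 0
∇h at (-2, -3) = (4, 0)
∇h · d = (4)(4) + (0)(3) = 16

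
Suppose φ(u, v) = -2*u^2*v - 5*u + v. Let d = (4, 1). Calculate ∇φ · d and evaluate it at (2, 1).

-59

∂φ/∂u = -4*u*v - 5
∂φ/∂v = -2*u^2 + 1
∇φ at (2, 1) = (-13, -7)
∇φ · d = (-13)(4) + (-7)(1) = -59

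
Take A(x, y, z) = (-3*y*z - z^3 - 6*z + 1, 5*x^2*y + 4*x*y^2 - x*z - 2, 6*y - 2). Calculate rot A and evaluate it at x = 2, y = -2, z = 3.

(∇×A)₁ = ∂A₃/∂y − ∂A₂/∂z = x + 6
(∇×A)₂ = ∂A₁/∂z − ∂A₃/∂x = -3*y - 3*z^2 - 6
(∇×A)₃ = ∂A₂/∂x − ∂A₁/∂y = 10*x*y + 4*y^2 + 2*z
∇×A = (x + 6, -3*y - 3*z^2 - 6, 10*x*y + 4*y^2 + 2*z)
At (2, -2, 3): (8, -27, -18).

(8, -27, -18)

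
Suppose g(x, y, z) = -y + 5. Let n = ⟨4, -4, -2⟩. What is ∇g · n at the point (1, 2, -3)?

∂g/∂x = 0
∂g/∂y = -1
∂g/∂z = 0
∇g at (1, 2, -3) = (0, -1, 0)
∇g · n = (0)(4) + (-1)(-4) + (0)(-2) = 4

4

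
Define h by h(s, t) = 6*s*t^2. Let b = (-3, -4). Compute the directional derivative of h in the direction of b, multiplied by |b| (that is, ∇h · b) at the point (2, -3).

126

∂h/∂s = 6*t^2
∂h/∂t = 12*s*t
∇h at (2, -3) = (54, -72)
∇h · b = (54)(-3) + (-72)(-4) = 126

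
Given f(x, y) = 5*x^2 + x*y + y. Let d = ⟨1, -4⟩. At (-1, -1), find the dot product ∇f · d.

∂f/∂x = 10*x + y
∂f/∂y = x + 1
∇f at (-1, -1) = (-11, 0)
∇f · d = (-11)(1) + (0)(-4) = -11

-11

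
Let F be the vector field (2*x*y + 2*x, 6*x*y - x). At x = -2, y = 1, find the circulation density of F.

9

∂F₂/∂x = 6*y - 1
∂F₁/∂y = 2*x
Scalar curl = -2*x + 6*y - 1
At (-2, 1): 9.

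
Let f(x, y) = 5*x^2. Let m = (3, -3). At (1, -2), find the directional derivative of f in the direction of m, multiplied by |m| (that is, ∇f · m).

30

∂f/∂x = 10*x
∂f/∂y = 0
∇f at (1, -2) = (10, 0)
∇f · m = (10)(3) + (0)(-3) = 30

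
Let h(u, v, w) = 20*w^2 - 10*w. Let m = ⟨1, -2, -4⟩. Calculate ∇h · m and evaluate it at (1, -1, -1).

200

∂h/∂u = 0
∂h/∂v = 0
∂h/∂w = 40*w - 10
∇h at (1, -1, -1) = (0, 0, -50)
∇h · m = (0)(1) + (0)(-2) + (-50)(-4) = 200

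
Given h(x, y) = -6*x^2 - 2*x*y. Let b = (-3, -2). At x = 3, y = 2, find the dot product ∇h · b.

∂h/∂x = -12*x - 2*y
∂h/∂y = -2*x
∇h at (3, 2) = (-40, -6)
∇h · b = (-40)(-3) + (-6)(-2) = 132

132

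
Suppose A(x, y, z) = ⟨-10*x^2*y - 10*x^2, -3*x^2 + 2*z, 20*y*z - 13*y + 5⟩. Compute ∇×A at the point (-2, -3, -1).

(∇×A)₁ = ∂A₃/∂y − ∂A₂/∂z = 20*z - 15
(∇×A)₂ = ∂A₁/∂z − ∂A₃/∂x = 0
(∇×A)₃ = ∂A₂/∂x − ∂A₁/∂y = 10*x^2 - 6*x
∇×A = (20*z - 15, 0, 10*x^2 - 6*x)
At (-2, -3, -1): (-35, 0, 52).

(-35, 0, 52)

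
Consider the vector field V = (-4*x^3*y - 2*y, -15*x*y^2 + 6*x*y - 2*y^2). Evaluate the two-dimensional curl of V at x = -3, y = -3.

∂V₂/∂x = -15*y^2 + 6*y
∂V₁/∂y = -4*x^3 - 2
Scalar curl = 4*x^3 - 15*y^2 + 6*y + 2
At (-3, -3): -259.

-259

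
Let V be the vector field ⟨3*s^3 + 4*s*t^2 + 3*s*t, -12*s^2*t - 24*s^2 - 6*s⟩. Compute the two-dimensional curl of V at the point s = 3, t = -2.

∂V₂/∂s = -24*s*t - 48*s - 6
∂V₁/∂t = 8*s*t + 3*s
Scalar curl = -32*s*t - 51*s - 6
At (3, -2): 33.

33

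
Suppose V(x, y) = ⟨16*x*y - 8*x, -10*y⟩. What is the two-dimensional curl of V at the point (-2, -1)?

∂V₂/∂x = 0
∂V₁/∂y = 16*x
Scalar curl = -16*x
At (-2, -1): 32.

32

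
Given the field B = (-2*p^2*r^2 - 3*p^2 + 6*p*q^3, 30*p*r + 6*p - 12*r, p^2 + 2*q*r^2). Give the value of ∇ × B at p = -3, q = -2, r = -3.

(120, 114, 132)

(∇×B)₁ = ∂B₃/∂q − ∂B₂/∂r = -30*p + 2*r^2 + 12
(∇×B)₂ = ∂B₁/∂r − ∂B₃/∂p = -4*p^2*r - 2*p
(∇×B)₃ = ∂B₂/∂p − ∂B₁/∂q = -18*p*q^2 + 30*r + 6
∇×B = (-30*p + 2*r^2 + 12, -4*p^2*r - 2*p, -18*p*q^2 + 30*r + 6)
At (-3, -2, -3): (120, 114, 132).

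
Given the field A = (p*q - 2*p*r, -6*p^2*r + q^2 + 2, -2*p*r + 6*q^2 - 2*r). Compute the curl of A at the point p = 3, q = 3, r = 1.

(∇×A)₁ = ∂A₃/∂q − ∂A₂/∂r = 6*p^2 + 12*q
(∇×A)₂ = ∂A₁/∂r − ∂A₃/∂p = -2*p + 2*r
(∇×A)₃ = ∂A₂/∂p − ∂A₁/∂q = -12*p*r - p
∇×A = (6*p^2 + 12*q, -2*p + 2*r, -12*p*r - p)
At (3, 3, 1): (90, -4, -39).

(90, -4, -39)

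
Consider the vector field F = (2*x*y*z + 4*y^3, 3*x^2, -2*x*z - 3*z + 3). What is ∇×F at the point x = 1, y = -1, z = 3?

(0, 4, -12)

(∇×F)₁ = ∂F₃/∂y − ∂F₂/∂z = 0
(∇×F)₂ = ∂F₁/∂z − ∂F₃/∂x = 2*x*y + 2*z
(∇×F)₃ = ∂F₂/∂x − ∂F₁/∂y = -2*x*z + 6*x - 12*y^2
∇×F = (0, 2*x*y + 2*z, -2*x*z + 6*x - 12*y^2)
At (1, -1, 3): (0, 4, -12).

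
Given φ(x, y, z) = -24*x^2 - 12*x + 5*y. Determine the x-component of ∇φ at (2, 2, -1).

-108

(∇φ)_1 = ∂φ/∂x = -48*x - 12
At (2, 2, -1): -108.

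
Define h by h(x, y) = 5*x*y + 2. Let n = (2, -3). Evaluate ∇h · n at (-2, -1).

∂h/∂x = 5*y
∂h/∂y = 5*x
∇h at (-2, -1) = (-5, -10)
∇h · n = (-5)(2) + (-10)(-3) = 20

20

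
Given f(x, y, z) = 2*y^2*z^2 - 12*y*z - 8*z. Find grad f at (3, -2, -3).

(0, -36, -32)

∂f/∂x = 0
∂f/∂y = 4*y*z^2 - 12*z
∂f/∂z = 4*y^2*z - 12*y - 8
∇f = (0, 4*y*z^2 - 12*z, 4*y^2*z - 12*y - 8)
At (3, -2, -3): (0, -36, -32).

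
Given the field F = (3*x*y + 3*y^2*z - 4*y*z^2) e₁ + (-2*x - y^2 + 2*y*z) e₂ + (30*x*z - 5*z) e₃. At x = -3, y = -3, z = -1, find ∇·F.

∂F₁/∂x = 3*y
∂F₂/∂y = -2*y + 2*z
∂F₃/∂z = 30*x - 5
∇·F = 30*x + y + 2*z - 5
At (-3, -3, -1): -100.

-100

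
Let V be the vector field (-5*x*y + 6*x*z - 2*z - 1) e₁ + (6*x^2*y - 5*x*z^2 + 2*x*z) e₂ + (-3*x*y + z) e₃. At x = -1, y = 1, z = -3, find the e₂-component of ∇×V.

(∇×V)_2 = ∂V₁/∂z − ∂V₃/∂x
= 6*x - 2 − (-3*y)
= 6*x + 3*y - 2
At (-1, 1, -3): -5.

-5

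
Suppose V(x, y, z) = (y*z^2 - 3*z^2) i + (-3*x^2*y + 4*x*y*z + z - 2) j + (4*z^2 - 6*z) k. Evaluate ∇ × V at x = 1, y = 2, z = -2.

(∇×V)₁ = ∂V₃/∂y − ∂V₂/∂z = -4*x*y - 1
(∇×V)₂ = ∂V₁/∂z − ∂V₃/∂x = 2*y*z - 6*z
(∇×V)₃ = ∂V₂/∂x − ∂V₁/∂y = -6*x*y + 4*y*z - z^2
∇×V = (-4*x*y - 1, 2*y*z - 6*z, -6*x*y + 4*y*z - z^2)
At (1, 2, -2): (-9, 4, -32).

(-9, 4, -32)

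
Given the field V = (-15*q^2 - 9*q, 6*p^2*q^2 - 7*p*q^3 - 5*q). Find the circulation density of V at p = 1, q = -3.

∂V₂/∂p = 12*p*q^2 - 7*q^3
∂V₁/∂q = -30*q - 9
Scalar curl = 12*p*q^2 - 7*q^3 + 30*q + 9
At (1, -3): 216.

216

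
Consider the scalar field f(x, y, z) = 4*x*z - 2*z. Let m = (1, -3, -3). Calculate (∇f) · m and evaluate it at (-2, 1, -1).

∂f/∂x = 4*z
∂f/∂y = 0
∂f/∂z = 4*x - 2
∇f at (-2, 1, -1) = (-4, 0, -10)
∇f · m = (-4)(1) + (0)(-3) + (-10)(-3) = 26

26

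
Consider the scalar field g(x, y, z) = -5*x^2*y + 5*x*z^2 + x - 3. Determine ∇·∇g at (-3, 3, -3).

-60

∂²g/∂x² = -10*y
∂²g/∂y² = 0
∂²g/∂z² = 10*x
∇²g = 10*x - 10*y
At (-3, 3, -3): -60.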